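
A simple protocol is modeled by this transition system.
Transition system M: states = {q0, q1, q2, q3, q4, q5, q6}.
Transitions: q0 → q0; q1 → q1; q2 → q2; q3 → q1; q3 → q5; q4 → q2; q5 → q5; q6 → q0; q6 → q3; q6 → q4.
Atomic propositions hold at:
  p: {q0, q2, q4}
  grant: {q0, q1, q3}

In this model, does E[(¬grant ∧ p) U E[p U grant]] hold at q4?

No

Sat(¬grant) = {q2, q4, q5, q6}
Sat(¬grant ∧ p) = {q2, q4}
E[p U grant]: least fixpoint, start Z0 = Sat(grant) = {q0, q1, q3}, add states in Sat(p) with some successor in Z. Already a fixed point.
Sat(E[p U grant]) = {q0, q1, q3}
E[(¬grant ∧ p) U E[p U grant]]: least fixpoint, start Z0 = Sat(E[p U grant]) = {q0, q1, q3}, add states in Sat(¬grant ∧ p) with some successor in Z. Already a fixed point.
Sat(E[(¬grant ∧ p) U E[p U grant]]) = {q0, q1, q3}
q4 ∉ Sat(E[(¬grant ∧ p) U E[p U grant]]) = {q0, q1, q3}, so the formula does not hold at q4.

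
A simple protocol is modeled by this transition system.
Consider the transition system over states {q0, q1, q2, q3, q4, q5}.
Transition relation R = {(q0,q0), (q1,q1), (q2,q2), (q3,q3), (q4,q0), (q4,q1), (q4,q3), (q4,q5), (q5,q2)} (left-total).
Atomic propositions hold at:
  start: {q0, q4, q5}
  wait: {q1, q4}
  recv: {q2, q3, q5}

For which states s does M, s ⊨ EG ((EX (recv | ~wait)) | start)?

{q0, q2, q3, q4, q5}

Sat(~wait) = {q0, q2, q3, q5}
Sat(recv | ~wait) = {q0, q2, q3, q5}
Sat(EX (recv | ~wait)) = {s : some successor in {q0, q2, q3, q5}} = {q0, q2, q3, q4, q5}
Sat((EX (recv | ~wait)) | start) = {q0, q2, q3, q4, q5}
EG ((EX (recv | ~wait)) | start): greatest fixpoint, start Z0 = {q0, q2, q3, q4, q5}, keep only states in Sat with some successor in Z. Already a fixed point.
Sat(EG ((EX (recv | ~wait)) | start)) = {q0, q2, q3, q4, q5}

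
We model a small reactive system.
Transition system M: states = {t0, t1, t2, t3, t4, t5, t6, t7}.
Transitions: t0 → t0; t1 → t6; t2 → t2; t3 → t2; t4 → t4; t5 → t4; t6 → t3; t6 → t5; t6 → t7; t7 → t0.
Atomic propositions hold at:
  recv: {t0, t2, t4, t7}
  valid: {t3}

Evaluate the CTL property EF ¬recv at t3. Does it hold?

Yes

Sat(¬recv) = {t1, t3, t5, t6}
EF ¬recv: least fixpoint, start Z0 = {t1, t3, t5, t6}, add states with some successor in Z. Already a fixed point.
Sat(EF ¬recv) = {t1, t3, t5, t6}
t3 ∈ Sat(EF ¬recv) = {t1, t3, t5, t6}, so the formula holds at t3.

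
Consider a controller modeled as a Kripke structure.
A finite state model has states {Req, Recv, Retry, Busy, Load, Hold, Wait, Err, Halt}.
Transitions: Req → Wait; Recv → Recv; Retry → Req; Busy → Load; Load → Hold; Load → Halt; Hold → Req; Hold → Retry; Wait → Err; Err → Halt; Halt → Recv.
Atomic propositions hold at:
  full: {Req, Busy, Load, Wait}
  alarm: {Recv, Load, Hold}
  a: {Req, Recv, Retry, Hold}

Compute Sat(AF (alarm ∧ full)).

{Busy, Load}

Sat(alarm ∧ full) = {Load}
AF (alarm ∧ full): least fixpoint, start Z0 = {Load}, add states with every successor in Z. Z1 = {Busy, Load}; fixed.
Sat(AF (alarm ∧ full)) = {Busy, Load}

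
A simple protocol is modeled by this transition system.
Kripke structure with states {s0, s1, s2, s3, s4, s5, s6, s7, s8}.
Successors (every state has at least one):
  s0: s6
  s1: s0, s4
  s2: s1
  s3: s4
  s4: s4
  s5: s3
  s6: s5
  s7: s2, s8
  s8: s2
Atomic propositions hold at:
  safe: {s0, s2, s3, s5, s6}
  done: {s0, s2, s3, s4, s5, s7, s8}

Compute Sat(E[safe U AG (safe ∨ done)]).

{s0, s3, s4, s5, s6}

Sat(safe ∨ done) = {s0, s2, s3, s4, s5, s6, s7, s8}
AG (safe ∨ done): greatest fixpoint, start Z0 = {s0, s2, s3, s4, s5, s6, s7, s8}, keep only states in Sat with every successor in Z. Z1 = {s0, s3, s4, s5, s6, s7, s8}; Z2 = {s0, s3, s4, s5, s6}; fixed.
Sat(AG (safe ∨ done)) = {s0, s3, s4, s5, s6}
E[safe U AG (safe ∨ done)]: least fixpoint, start Z0 = Sat(AG (safe ∨ done)) = {s0, s3, s4, s5, s6}, add states in Sat(safe) with some successor in Z. Already a fixed point.
Sat(E[safe U AG (safe ∨ done)]) = {s0, s3, s4, s5, s6}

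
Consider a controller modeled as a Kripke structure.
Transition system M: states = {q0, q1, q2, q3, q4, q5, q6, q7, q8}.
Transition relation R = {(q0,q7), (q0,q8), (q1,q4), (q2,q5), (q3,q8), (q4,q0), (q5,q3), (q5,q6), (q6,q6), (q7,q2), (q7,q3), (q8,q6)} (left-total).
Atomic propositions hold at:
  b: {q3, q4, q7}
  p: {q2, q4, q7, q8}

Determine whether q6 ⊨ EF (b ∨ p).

Sat(b ∨ p) = {q2, q3, q4, q7, q8}
EF (b ∨ p): least fixpoint, start Z0 = {q2, q3, q4, q7, q8}, add states with some successor in Z. Z1 = {q0, q1, q2, q3, q4, q5, q7, q8}; fixed.
Sat(EF (b ∨ p)) = {q0, q1, q2, q3, q4, q5, q7, q8}
q6 ∉ Sat(EF (b ∨ p)) = {q0, q1, q2, q3, q4, q5, q7, q8}, so the formula does not hold at q6.

No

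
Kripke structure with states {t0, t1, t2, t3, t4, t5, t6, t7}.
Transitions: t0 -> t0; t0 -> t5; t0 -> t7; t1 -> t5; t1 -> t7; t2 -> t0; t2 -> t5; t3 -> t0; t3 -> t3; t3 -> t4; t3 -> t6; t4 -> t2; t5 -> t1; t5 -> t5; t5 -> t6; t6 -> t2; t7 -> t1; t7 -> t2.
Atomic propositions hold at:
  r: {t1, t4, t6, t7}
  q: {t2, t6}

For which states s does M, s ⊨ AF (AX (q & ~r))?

Sat(~r) = {t0, t2, t3, t5}
Sat(q & ~r) = {t2}
Sat(AX (q & ~r)) = {s : every successor in {t2}} = {t4, t6}
AF (AX (q & ~r)): least fixpoint, start Z0 = {t4, t6}, add states with every successor in Z. Already a fixed point.
Sat(AF (AX (q & ~r))) = {t4, t6}

{t4, t6}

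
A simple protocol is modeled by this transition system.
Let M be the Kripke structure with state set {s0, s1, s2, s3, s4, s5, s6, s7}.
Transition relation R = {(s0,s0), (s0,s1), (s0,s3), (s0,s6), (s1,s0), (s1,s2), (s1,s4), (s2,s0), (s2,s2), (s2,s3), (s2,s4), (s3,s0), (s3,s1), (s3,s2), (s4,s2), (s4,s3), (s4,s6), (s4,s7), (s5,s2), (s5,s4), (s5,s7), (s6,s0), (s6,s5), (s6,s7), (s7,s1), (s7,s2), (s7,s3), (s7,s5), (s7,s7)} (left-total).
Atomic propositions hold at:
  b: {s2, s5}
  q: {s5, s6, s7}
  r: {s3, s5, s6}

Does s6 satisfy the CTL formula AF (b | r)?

Yes

Sat(b | r) = {s2, s3, s5, s6}
AF (b | r): least fixpoint, start Z0 = {s2, s3, s5, s6}, add states with every successor in Z. Already a fixed point.
Sat(AF (b | r)) = {s2, s3, s5, s6}
s6 ∈ Sat(AF (b | r)) = {s2, s3, s5, s6}, so the formula holds at s6.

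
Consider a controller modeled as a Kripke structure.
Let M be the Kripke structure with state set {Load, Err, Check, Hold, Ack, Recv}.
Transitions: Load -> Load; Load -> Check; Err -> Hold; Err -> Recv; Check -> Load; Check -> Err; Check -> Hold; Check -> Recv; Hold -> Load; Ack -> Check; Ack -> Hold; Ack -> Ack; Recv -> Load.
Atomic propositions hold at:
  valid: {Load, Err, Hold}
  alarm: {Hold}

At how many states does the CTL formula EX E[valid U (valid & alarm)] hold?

Sat(valid & alarm) = {Hold}
E[valid U (valid & alarm)]: least fixpoint, start Z0 = Sat((valid & alarm)) = {Hold}, add states in Sat(valid) with some successor in Z. Z1 = {Err, Hold}; fixed.
Sat(E[valid U (valid & alarm)]) = {Err, Hold}
Sat(EX E[valid U (valid & alarm)]) = {s : some successor in {Err, Hold}} = {Err, Check, Ack}
|Sat(EX E[valid U (valid & alarm)])| = |{Err, Check, Ack}| = 3.

3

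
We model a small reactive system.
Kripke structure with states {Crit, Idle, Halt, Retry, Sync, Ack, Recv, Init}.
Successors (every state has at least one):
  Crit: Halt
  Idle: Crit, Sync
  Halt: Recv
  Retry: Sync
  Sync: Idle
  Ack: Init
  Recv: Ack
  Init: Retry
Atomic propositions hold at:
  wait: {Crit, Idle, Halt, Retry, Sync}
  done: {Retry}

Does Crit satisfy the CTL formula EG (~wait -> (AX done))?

Sat(~wait) = {Ack, Recv, Init}
Sat(AX done) = {s : every successor in {Retry}} = {Init}
Sat(~wait -> (AX done)) = {Crit, Idle, Halt, Retry, Sync, Init}
EG (~wait -> (AX done)): greatest fixpoint, start Z0 = {Crit, Idle, Halt, Retry, Sync, Init}, keep only states in Sat with some successor in Z. Z1 = {Crit, Idle, Retry, Sync, Init}; Z2 = {Idle, Retry, Sync, Init}; fixed.
Sat(EG (~wait -> (AX done))) = {Idle, Retry, Sync, Init}
Crit ∉ Sat(EG (~wait -> (AX done))) = {Idle, Retry, Sync, Init}, so the formula does not hold at Crit.

No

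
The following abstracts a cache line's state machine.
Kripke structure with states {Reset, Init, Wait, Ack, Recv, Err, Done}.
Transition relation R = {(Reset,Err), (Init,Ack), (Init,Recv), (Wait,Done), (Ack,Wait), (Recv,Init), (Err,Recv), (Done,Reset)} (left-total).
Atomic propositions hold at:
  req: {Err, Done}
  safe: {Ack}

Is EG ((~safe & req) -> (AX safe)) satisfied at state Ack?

No

Sat(~safe) = {Reset, Init, Wait, Recv, Err, Done}
Sat(~safe & req) = {Err, Done}
Sat(AX safe) = {s : every successor in {Ack}} = ∅
Sat((~safe & req) -> (AX safe)) = {Reset, Init, Wait, Ack, Recv}
EG ((~safe & req) -> (AX safe)): greatest fixpoint, start Z0 = {Reset, Init, Wait, Ack, Recv}, keep only states in Sat with some successor in Z. Z1 = {Init, Ack, Recv}; Z2 = {Init, Recv}; fixed.
Sat(EG ((~safe & req) -> (AX safe))) = {Init, Recv}
Ack ∉ Sat(EG ((~safe & req) -> (AX safe))) = {Init, Recv}, so the formula does not hold at Ack.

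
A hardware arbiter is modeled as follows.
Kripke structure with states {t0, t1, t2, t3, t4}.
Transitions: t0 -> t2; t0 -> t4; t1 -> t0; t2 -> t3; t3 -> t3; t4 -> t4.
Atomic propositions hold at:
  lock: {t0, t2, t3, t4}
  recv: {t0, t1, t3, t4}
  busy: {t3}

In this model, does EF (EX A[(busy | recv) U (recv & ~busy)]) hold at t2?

Sat(busy | recv) = {t0, t1, t3, t4}
Sat(~busy) = {t0, t1, t2, t4}
Sat(recv & ~busy) = {t0, t1, t4}
A[(busy | recv) U (recv & ~busy)]: least fixpoint, start Z0 = Sat((recv & ~busy)) = {t0, t1, t4}, add states in Sat(busy | recv) with every successor in Z. Already a fixed point.
Sat(A[(busy | recv) U (recv & ~busy)]) = {t0, t1, t4}
Sat(EX A[(busy | recv) U (recv & ~busy)]) = {s : some successor in {t0, t1, t4}} = {t0, t1, t4}
EF (EX A[(busy | recv) U (recv & ~busy)]): least fixpoint, start Z0 = {t0, t1, t4}, add states with some successor in Z. Already a fixed point.
Sat(EF (EX A[(busy | recv) U (recv & ~busy)])) = {t0, t1, t4}
t2 ∉ Sat(EF (EX A[(busy | recv) U (recv & ~busy)])) = {t0, t1, t4}, so the formula does not hold at t2.

No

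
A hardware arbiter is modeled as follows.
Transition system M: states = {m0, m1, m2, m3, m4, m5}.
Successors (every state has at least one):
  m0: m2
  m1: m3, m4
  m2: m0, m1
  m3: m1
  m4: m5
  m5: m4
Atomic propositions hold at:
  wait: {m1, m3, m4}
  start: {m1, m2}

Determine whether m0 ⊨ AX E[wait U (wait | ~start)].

Sat(~start) = {m0, m3, m4, m5}
Sat(wait | ~start) = {m0, m1, m3, m4, m5}
E[wait U (wait | ~start)]: least fixpoint, start Z0 = Sat((wait | ~start)) = {m0, m1, m3, m4, m5}, add states in Sat(wait) with some successor in Z. Already a fixed point.
Sat(E[wait U (wait | ~start)]) = {m0, m1, m3, m4, m5}
Sat(AX E[wait U (wait | ~start)]) = {s : every successor in {m0, m1, m3, m4, m5}} = {m1, m2, m3, m4, m5}
m0 ∉ Sat(AX E[wait U (wait | ~start)]) = {m1, m2, m3, m4, m5}, so the formula does not hold at m0.

No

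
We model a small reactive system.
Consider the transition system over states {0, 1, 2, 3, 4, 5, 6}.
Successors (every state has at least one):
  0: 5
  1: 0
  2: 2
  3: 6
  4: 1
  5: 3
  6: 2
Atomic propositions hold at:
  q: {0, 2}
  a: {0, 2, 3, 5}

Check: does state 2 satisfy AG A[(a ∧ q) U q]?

Sat(a ∧ q) = {0, 2}
A[(a ∧ q) U q]: least fixpoint, start Z0 = Sat(q) = {0, 2}, add states in Sat(a ∧ q) with every successor in Z. Already a fixed point.
Sat(A[(a ∧ q) U q]) = {0, 2}
AG A[(a ∧ q) U q]: greatest fixpoint, start Z0 = {0, 2}, keep only states in Sat with every successor in Z. Z1 = {2}; fixed.
Sat(AG A[(a ∧ q) U q]) = {2}
2 ∈ Sat(AG A[(a ∧ q) U q]) = {2}, so the formula holds at 2.

Yes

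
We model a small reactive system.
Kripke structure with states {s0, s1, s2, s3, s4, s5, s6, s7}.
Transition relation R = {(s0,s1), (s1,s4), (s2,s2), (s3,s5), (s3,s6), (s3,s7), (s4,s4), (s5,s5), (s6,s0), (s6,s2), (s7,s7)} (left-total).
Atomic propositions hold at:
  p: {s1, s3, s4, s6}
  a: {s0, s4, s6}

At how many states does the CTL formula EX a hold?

Sat(EX a) = {s : some successor in {s0, s4, s6}} = {s1, s3, s4, s6}
|Sat(EX a)| = |{s1, s3, s4, s6}| = 4.

4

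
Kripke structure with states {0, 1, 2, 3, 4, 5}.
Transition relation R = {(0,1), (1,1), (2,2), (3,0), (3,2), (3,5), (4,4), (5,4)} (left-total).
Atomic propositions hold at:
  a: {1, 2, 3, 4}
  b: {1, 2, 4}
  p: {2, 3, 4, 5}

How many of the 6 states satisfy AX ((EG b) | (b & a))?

5

EG b: greatest fixpoint, start Z0 = {1, 2, 4}, keep only states in Sat with some successor in Z. Already a fixed point.
Sat(EG b) = {1, 2, 4}
Sat(b & a) = {1, 2, 4}
Sat((EG b) | (b & a)) = {1, 2, 4}
Sat(AX ((EG b) | (b & a))) = {s : every successor in {1, 2, 4}} = {0, 1, 2, 4, 5}
|Sat(AX ((EG b) | (b & a)))| = |{0, 1, 2, 4, 5}| = 5.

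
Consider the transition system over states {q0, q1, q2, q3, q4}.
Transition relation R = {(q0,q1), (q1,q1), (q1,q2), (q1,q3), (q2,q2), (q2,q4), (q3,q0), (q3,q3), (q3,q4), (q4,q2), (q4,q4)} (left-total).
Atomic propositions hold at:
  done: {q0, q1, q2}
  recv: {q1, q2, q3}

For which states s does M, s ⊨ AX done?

Sat(AX done) = {s : every successor in {q0, q1, q2}} = {q0}

{q0}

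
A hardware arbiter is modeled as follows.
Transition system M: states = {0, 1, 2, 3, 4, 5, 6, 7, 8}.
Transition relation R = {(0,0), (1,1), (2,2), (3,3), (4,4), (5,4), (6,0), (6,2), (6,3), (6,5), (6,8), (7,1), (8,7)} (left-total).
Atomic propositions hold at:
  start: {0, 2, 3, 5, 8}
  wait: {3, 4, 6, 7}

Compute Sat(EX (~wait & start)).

Sat(~wait) = {0, 1, 2, 5, 8}
Sat(~wait & start) = {0, 2, 5, 8}
Sat(EX (~wait & start)) = {s : some successor in {0, 2, 5, 8}} = {0, 2, 6}

{0, 2, 6}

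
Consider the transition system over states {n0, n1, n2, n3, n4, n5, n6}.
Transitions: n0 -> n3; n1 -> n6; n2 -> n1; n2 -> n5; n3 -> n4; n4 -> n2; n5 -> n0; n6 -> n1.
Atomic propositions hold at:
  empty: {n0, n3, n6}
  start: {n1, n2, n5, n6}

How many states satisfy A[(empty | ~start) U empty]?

Sat(~start) = {n0, n3, n4}
Sat(empty | ~start) = {n0, n3, n4, n6}
A[(empty | ~start) U empty]: least fixpoint, start Z0 = Sat(empty) = {n0, n3, n6}, add states in Sat(empty | ~start) with every successor in Z. Already a fixed point.
Sat(A[(empty | ~start) U empty]) = {n0, n3, n6}
|Sat(A[(empty | ~start) U empty])| = |{n0, n3, n6}| = 3.

3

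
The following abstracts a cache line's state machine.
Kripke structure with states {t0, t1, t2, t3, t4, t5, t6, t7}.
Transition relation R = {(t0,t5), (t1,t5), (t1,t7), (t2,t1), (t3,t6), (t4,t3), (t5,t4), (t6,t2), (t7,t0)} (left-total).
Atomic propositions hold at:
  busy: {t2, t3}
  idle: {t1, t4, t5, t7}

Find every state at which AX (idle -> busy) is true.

Sat(idle -> busy) = {t0, t2, t3, t6}
Sat(AX (idle -> busy)) = {s : every successor in {t0, t2, t3, t6}} = {t3, t4, t6, t7}

{t3, t4, t6, t7}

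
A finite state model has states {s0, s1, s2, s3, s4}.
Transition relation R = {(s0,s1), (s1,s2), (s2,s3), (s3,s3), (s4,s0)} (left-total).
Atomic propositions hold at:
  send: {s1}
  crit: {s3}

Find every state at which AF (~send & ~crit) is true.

{s0, s1, s2, s4}

Sat(~send) = {s0, s2, s3, s4}
Sat(~crit) = {s0, s1, s2, s4}
Sat(~send & ~crit) = {s0, s2, s4}
AF (~send & ~crit): least fixpoint, start Z0 = {s0, s2, s4}, add states with every successor in Z. Z1 = {s0, s1, s2, s4}; fixed.
Sat(AF (~send & ~crit)) = {s0, s1, s2, s4}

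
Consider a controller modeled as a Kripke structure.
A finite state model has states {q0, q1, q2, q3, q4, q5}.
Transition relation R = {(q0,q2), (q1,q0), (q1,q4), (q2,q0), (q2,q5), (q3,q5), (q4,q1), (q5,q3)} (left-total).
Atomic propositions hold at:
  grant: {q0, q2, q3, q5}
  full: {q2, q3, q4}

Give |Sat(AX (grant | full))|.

Sat(grant | full) = {q0, q2, q3, q4, q5}
Sat(AX (grant | full)) = {s : every successor in {q0, q2, q3, q4, q5}} = {q0, q1, q2, q3, q5}
|Sat(AX (grant | full))| = |{q0, q1, q2, q3, q5}| = 5.

5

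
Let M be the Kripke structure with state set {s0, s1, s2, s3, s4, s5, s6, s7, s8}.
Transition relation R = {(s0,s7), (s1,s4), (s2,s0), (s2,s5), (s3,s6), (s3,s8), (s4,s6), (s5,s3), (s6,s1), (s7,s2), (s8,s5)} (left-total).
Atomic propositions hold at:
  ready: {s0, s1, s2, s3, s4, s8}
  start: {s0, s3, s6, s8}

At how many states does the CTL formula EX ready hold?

Sat(EX ready) = {s : some successor in {s0, s1, s2, s3, s4, s8}} = {s1, s2, s3, s5, s6, s7}
|Sat(EX ready)| = |{s1, s2, s3, s5, s6, s7}| = 6.

6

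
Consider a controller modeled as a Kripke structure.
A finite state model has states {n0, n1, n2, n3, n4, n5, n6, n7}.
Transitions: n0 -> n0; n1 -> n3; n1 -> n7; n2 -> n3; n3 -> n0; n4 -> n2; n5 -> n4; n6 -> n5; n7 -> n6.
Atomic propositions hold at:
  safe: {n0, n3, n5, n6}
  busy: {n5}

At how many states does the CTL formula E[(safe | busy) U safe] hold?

4

Sat(safe | busy) = {n0, n3, n5, n6}
E[(safe | busy) U safe]: least fixpoint, start Z0 = Sat(safe) = {n0, n3, n5, n6}, add states in Sat(safe | busy) with some successor in Z. Already a fixed point.
Sat(E[(safe | busy) U safe]) = {n0, n3, n5, n6}
|Sat(E[(safe | busy) U safe])| = |{n0, n3, n5, n6}| = 4.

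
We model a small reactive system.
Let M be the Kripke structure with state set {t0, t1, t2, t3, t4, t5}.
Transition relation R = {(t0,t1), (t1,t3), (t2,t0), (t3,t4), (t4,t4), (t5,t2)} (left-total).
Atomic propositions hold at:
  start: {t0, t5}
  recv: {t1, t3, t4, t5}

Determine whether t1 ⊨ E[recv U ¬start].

Sat(¬start) = {t1, t2, t3, t4}
E[recv U ¬start]: least fixpoint, start Z0 = Sat(¬start) = {t1, t2, t3, t4}, add states in Sat(recv) with some successor in Z. Z1 = {t1, t2, t3, t4, t5}; fixed.
Sat(E[recv U ¬start]) = {t1, t2, t3, t4, t5}
t1 ∈ Sat(E[recv U ¬start]) = {t1, t2, t3, t4, t5}, so the formula holds at t1.

Yes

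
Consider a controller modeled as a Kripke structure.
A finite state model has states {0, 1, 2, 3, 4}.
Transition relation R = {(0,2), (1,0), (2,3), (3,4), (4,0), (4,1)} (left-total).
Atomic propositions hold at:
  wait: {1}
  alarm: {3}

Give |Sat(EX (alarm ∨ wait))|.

2

Sat(alarm ∨ wait) = {1, 3}
Sat(EX (alarm ∨ wait)) = {s : some successor in {1, 3}} = {2, 4}
|Sat(EX (alarm ∨ wait))| = |{2, 4}| = 2.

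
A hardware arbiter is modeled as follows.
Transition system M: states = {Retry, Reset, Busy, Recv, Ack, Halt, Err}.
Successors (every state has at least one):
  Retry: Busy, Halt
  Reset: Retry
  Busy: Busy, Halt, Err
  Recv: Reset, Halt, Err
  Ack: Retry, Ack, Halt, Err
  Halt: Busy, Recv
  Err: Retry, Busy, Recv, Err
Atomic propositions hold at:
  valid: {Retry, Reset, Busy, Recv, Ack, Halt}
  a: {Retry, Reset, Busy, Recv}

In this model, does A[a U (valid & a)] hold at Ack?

Sat(valid & a) = {Retry, Reset, Busy, Recv}
A[a U (valid & a)]: least fixpoint, start Z0 = Sat((valid & a)) = {Retry, Reset, Busy, Recv}, add states in Sat(a) with every successor in Z. Already a fixed point.
Sat(A[a U (valid & a)]) = {Retry, Reset, Busy, Recv}
Ack ∉ Sat(A[a U (valid & a)]) = {Retry, Reset, Busy, Recv}, so the formula does not hold at Ack.

No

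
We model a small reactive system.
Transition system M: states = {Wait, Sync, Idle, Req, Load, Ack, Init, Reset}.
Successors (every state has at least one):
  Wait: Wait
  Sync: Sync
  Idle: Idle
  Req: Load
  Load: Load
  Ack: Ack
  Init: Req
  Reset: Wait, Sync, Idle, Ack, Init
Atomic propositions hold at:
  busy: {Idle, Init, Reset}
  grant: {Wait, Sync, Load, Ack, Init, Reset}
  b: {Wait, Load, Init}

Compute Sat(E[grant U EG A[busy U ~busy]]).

Sat(~busy) = {Wait, Sync, Req, Load, Ack}
A[busy U ~busy]: least fixpoint, start Z0 = Sat(~busy) = {Wait, Sync, Req, Load, Ack}, add states in Sat(busy) with every successor in Z. Z1 = {Wait, Sync, Req, Load, Ack, Init}; fixed.
Sat(A[busy U ~busy]) = {Wait, Sync, Req, Load, Ack, Init}
EG A[busy U ~busy]: greatest fixpoint, start Z0 = {Wait, Sync, Req, Load, Ack, Init}, keep only states in Sat with some successor in Z. Already a fixed point.
Sat(EG A[busy U ~busy]) = {Wait, Sync, Req, Load, Ack, Init}
E[grant U EG A[busy U ~busy]]: least fixpoint, start Z0 = Sat(EG A[busy U ~busy]) = {Wait, Sync, Req, Load, Ack, Init}, add states in Sat(grant) with some successor in Z. Z1 = {Wait, Sync, Req, Load, Ack, Init, Reset}; fixed.
Sat(E[grant U EG A[busy U ~busy]]) = {Wait, Sync, Req, Load, Ack, Init, Reset}

{Wait, Sync, Req, Load, Ack, Init, Reset}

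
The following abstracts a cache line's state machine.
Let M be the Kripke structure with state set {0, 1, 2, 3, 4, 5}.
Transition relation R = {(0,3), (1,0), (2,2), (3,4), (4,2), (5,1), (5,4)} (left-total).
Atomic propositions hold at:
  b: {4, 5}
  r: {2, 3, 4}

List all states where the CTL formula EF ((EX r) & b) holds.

{0, 1, 3, 4, 5}

Sat(EX r) = {s : some successor in {2, 3, 4}} = {0, 2, 3, 4, 5}
Sat((EX r) & b) = {4, 5}
EF ((EX r) & b): least fixpoint, start Z0 = {4, 5}, add states with some successor in Z. Z1 = {3, 4, 5}; Z2 = {0, 3, 4, 5}; Z3 = {0, 1, 3, 4, 5}; fixed.
Sat(EF ((EX r) & b)) = {0, 1, 3, 4, 5}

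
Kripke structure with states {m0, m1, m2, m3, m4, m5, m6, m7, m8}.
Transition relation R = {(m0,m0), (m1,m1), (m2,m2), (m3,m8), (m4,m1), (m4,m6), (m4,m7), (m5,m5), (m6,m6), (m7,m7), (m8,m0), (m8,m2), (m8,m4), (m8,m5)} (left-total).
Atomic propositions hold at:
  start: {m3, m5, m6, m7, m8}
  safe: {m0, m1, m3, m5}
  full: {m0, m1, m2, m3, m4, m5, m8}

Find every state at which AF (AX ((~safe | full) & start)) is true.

Sat(~safe) = {m2, m4, m6, m7, m8}
Sat(~safe | full) = {m0, m1, m2, m3, m4, m5, m6, m7, m8}
Sat((~safe | full) & start) = {m3, m5, m6, m7, m8}
Sat(AX ((~safe | full) & start)) = {s : every successor in {m3, m5, m6, m7, m8}} = {m3, m5, m6, m7}
AF (AX ((~safe | full) & start)): least fixpoint, start Z0 = {m3, m5, m6, m7}, add states with every successor in Z. Already a fixed point.
Sat(AF (AX ((~safe | full) & start))) = {m3, m5, m6, m7}

{m3, m5, m6, m7}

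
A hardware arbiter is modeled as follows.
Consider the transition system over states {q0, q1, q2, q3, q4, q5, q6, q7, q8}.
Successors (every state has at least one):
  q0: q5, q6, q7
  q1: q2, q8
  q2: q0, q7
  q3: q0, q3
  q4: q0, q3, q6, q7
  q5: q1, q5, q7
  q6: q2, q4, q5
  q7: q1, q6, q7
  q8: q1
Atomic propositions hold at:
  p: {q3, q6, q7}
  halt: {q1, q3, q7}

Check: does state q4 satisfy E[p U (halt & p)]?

Sat(halt & p) = {q3, q7}
E[p U (halt & p)]: least fixpoint, start Z0 = Sat((halt & p)) = {q3, q7}, add states in Sat(p) with some successor in Z. Already a fixed point.
Sat(E[p U (halt & p)]) = {q3, q7}
q4 ∉ Sat(E[p U (halt & p)]) = {q3, q7}, so the formula does not hold at q4.

No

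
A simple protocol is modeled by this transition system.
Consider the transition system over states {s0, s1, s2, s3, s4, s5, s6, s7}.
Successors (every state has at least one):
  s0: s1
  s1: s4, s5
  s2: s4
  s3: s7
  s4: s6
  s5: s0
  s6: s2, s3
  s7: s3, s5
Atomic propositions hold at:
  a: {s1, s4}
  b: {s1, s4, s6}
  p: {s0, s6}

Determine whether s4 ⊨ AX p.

Sat(AX p) = {s : every successor in {s0, s6}} = {s4, s5}
s4 ∈ Sat(AX p) = {s4, s5}, so the formula holds at s4.

Yes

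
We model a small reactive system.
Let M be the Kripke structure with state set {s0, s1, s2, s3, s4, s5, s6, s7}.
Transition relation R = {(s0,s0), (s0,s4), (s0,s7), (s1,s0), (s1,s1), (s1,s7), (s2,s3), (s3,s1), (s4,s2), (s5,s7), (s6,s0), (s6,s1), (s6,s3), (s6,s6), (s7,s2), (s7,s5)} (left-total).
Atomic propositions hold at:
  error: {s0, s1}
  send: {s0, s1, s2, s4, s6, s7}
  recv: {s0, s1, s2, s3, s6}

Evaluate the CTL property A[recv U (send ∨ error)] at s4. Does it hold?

Yes

Sat(send ∨ error) = {s0, s1, s2, s4, s6, s7}
A[recv U (send ∨ error)]: least fixpoint, start Z0 = Sat((send ∨ error)) = {s0, s1, s2, s4, s6, s7}, add states in Sat(recv) with every successor in Z. Z1 = {s0, s1, s2, s3, s4, s6, s7}; fixed.
Sat(A[recv U (send ∨ error)]) = {s0, s1, s2, s3, s4, s6, s7}
s4 ∈ Sat(A[recv U (send ∨ error)]) = {s0, s1, s2, s3, s4, s6, s7}, so the formula holds at s4.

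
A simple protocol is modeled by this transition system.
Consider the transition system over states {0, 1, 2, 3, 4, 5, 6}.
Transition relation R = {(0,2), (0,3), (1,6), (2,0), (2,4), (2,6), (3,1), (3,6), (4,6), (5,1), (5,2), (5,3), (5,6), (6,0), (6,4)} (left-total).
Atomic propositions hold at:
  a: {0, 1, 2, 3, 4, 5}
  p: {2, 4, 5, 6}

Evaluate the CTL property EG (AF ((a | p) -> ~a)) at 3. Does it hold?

Yes

Sat(a | p) = {0, 1, 2, 3, 4, 5, 6}
Sat(~a) = {6}
Sat((a | p) -> ~a) = {6}
AF ((a | p) -> ~a): least fixpoint, start Z0 = {6}, add states with every successor in Z. Z1 = {1, 4, 6}; Z2 = {1, 3, 4, 6}; fixed.
Sat(AF ((a | p) -> ~a)) = {1, 3, 4, 6}
EG (AF ((a | p) -> ~a)): greatest fixpoint, start Z0 = {1, 3, 4, 6}, keep only states in Sat with some successor in Z. Already a fixed point.
Sat(EG (AF ((a | p) -> ~a))) = {1, 3, 4, 6}
3 ∈ Sat(EG (AF ((a | p) -> ~a))) = {1, 3, 4, 6}, so the formula holds at 3.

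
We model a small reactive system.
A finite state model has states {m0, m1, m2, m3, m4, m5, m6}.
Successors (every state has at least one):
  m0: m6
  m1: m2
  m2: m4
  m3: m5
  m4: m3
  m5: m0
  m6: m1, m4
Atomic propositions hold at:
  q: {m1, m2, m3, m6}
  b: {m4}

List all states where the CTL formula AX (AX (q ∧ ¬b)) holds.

Sat(¬b) = {m0, m1, m2, m3, m5, m6}
Sat(q ∧ ¬b) = {m1, m2, m3, m6}
Sat(AX (q ∧ ¬b)) = {s : every successor in {m1, m2, m3, m6}} = {m0, m1, m4}
Sat(AX (AX (q ∧ ¬b))) = {s : every successor in {m0, m1, m4}} = {m2, m5, m6}

{m2, m5, m6}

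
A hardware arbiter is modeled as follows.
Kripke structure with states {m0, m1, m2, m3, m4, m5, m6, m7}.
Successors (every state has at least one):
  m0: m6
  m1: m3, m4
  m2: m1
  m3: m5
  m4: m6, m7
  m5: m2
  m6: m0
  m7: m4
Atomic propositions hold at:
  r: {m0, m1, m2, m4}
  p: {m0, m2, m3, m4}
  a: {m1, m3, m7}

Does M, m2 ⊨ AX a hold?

Sat(AX a) = {s : every successor in {m1, m3, m7}} = {m2}
m2 ∈ Sat(AX a) = {m2}, so the formula holds at m2.

Yes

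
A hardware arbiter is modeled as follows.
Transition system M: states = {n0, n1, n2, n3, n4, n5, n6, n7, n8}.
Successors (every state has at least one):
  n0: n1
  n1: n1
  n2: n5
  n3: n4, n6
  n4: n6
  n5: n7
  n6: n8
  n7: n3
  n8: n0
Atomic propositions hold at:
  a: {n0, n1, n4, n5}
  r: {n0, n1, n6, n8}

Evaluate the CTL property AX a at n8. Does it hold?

Sat(AX a) = {s : every successor in {n0, n1, n4, n5}} = {n0, n1, n2, n8}
n8 ∈ Sat(AX a) = {n0, n1, n2, n8}, so the formula holds at n8.

Yes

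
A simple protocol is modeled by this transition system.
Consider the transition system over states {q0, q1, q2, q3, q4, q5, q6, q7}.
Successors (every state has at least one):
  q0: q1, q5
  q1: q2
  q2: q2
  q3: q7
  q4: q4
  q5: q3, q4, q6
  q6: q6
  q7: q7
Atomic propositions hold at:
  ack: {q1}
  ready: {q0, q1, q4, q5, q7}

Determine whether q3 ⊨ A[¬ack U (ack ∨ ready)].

Sat(¬ack) = {q0, q2, q3, q4, q5, q6, q7}
Sat(ack ∨ ready) = {q0, q1, q4, q5, q7}
A[¬ack U (ack ∨ ready)]: least fixpoint, start Z0 = Sat((ack ∨ ready)) = {q0, q1, q4, q5, q7}, add states in Sat(¬ack) with every successor in Z. Z1 = {q0, q1, q3, q4, q5, q7}; fixed.
Sat(A[¬ack U (ack ∨ ready)]) = {q0, q1, q3, q4, q5, q7}
q3 ∈ Sat(A[¬ack U (ack ∨ ready)]) = {q0, q1, q3, q4, q5, q7}, so the formula holds at q3.

Yes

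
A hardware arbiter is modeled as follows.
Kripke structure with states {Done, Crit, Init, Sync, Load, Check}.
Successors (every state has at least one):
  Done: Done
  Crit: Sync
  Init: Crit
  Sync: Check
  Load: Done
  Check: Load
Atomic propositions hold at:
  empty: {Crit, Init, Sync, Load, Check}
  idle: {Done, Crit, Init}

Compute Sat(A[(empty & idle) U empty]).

Sat(empty & idle) = {Crit, Init}
A[(empty & idle) U empty]: least fixpoint, start Z0 = Sat(empty) = {Crit, Init, Sync, Load, Check}, add states in Sat(empty & idle) with every successor in Z. Already a fixed point.
Sat(A[(empty & idle) U empty]) = {Crit, Init, Sync, Load, Check}

{Crit, Init, Sync, Load, Check}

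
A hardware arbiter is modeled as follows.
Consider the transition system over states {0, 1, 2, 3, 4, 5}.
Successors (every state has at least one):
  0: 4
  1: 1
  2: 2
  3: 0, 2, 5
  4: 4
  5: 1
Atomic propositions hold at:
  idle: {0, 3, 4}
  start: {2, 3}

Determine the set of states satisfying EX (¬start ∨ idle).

Sat(¬start) = {0, 1, 4, 5}
Sat(¬start ∨ idle) = {0, 1, 3, 4, 5}
Sat(EX (¬start ∨ idle)) = {s : some successor in {0, 1, 3, 4, 5}} = {0, 1, 3, 4, 5}

{0, 1, 3, 4, 5}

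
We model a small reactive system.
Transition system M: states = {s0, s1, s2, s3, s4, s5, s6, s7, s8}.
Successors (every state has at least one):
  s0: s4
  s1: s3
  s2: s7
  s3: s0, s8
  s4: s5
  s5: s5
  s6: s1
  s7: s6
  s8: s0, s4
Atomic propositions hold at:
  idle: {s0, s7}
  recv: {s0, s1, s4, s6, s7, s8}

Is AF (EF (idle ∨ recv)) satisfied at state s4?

Yes

Sat(idle ∨ recv) = {s0, s1, s4, s6, s7, s8}
EF (idle ∨ recv): least fixpoint, start Z0 = {s0, s1, s4, s6, s7, s8}, add states with some successor in Z. Z1 = {s0, s1, s2, s3, s4, s6, s7, s8}; fixed.
Sat(EF (idle ∨ recv)) = {s0, s1, s2, s3, s4, s6, s7, s8}
AF (EF (idle ∨ recv)): least fixpoint, start Z0 = {s0, s1, s2, s3, s4, s6, s7, s8}, add states with every successor in Z. Already a fixed point.
Sat(AF (EF (idle ∨ recv))) = {s0, s1, s2, s3, s4, s6, s7, s8}
s4 ∈ Sat(AF (EF (idle ∨ recv))) = {s0, s1, s2, s3, s4, s6, s7, s8}, so the formula holds at s4.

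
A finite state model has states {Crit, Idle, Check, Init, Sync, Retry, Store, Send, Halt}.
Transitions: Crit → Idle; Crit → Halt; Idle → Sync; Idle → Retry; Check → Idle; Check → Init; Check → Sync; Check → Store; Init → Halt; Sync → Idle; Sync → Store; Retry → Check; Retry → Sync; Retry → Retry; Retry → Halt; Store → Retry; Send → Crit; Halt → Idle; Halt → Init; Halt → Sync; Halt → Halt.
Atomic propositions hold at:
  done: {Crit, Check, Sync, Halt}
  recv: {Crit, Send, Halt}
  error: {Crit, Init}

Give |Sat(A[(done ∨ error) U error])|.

2

Sat(done ∨ error) = {Crit, Check, Init, Sync, Halt}
A[(done ∨ error) U error]: least fixpoint, start Z0 = Sat(error) = {Crit, Init}, add states in Sat(done ∨ error) with every successor in Z. Already a fixed point.
Sat(A[(done ∨ error) U error]) = {Crit, Init}
|Sat(A[(done ∨ error) U error])| = |{Crit, Init}| = 2.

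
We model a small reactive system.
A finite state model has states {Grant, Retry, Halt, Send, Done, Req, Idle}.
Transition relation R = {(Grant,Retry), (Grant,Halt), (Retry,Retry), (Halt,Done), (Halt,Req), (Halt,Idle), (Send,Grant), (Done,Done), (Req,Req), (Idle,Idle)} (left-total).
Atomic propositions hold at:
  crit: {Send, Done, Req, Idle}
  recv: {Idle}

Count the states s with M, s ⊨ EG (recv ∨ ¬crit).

Sat(¬crit) = {Grant, Retry, Halt}
Sat(recv ∨ ¬crit) = {Grant, Retry, Halt, Idle}
EG (recv ∨ ¬crit): greatest fixpoint, start Z0 = {Grant, Retry, Halt, Idle}, keep only states in Sat with some successor in Z. Already a fixed point.
Sat(EG (recv ∨ ¬crit)) = {Grant, Retry, Halt, Idle}
|Sat(EG (recv ∨ ¬crit))| = |{Grant, Retry, Halt, Idle}| = 4.

4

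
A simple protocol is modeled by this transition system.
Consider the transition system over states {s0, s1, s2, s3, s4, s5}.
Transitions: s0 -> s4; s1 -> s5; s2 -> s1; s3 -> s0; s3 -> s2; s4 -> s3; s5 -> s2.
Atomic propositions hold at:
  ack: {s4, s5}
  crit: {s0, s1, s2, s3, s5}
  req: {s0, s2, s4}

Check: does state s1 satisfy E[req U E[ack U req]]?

No

E[ack U req]: least fixpoint, start Z0 = Sat(req) = {s0, s2, s4}, add states in Sat(ack) with some successor in Z. Z1 = {s0, s2, s4, s5}; fixed.
Sat(E[ack U req]) = {s0, s2, s4, s5}
E[req U E[ack U req]]: least fixpoint, start Z0 = Sat(E[ack U req]) = {s0, s2, s4, s5}, add states in Sat(req) with some successor in Z. Already a fixed point.
Sat(E[req U E[ack U req]]) = {s0, s2, s4, s5}
s1 ∉ Sat(E[req U E[ack U req]]) = {s0, s2, s4, s5}, so the formula does not hold at s1.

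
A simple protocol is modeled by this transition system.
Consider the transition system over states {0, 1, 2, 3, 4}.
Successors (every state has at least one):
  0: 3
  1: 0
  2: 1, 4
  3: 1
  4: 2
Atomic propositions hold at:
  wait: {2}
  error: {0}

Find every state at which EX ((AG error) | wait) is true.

{4}

AG error: greatest fixpoint, start Z0 = {0}, keep only states in Sat with every successor in Z. Z1 = ∅; fixed.
Sat(AG error) = ∅
Sat((AG error) | wait) = {2}
Sat(EX ((AG error) | wait)) = {s : some successor in {2}} = {4}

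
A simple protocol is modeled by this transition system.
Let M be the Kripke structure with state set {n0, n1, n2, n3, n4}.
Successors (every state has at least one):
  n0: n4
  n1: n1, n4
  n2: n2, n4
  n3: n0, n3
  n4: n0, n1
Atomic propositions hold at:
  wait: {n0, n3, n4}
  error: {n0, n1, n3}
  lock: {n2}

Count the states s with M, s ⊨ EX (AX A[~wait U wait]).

Sat(~wait) = {n1, n2}
A[~wait U wait]: least fixpoint, start Z0 = Sat(wait) = {n0, n3, n4}, add states in Sat(~wait) with every successor in Z. Already a fixed point.
Sat(A[~wait U wait]) = {n0, n3, n4}
Sat(AX A[~wait U wait]) = {s : every successor in {n0, n3, n4}} = {n0, n3}
Sat(EX (AX A[~wait U wait])) = {s : some successor in {n0, n3}} = {n3, n4}
|Sat(EX (AX A[~wait U wait]))| = |{n3, n4}| = 2.

2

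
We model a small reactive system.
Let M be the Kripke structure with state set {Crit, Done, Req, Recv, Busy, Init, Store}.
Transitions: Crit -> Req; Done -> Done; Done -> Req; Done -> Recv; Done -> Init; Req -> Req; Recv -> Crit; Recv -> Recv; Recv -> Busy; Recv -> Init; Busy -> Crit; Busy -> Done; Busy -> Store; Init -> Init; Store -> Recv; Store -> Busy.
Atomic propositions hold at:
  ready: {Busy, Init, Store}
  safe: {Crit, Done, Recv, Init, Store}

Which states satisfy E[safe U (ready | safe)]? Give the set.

Sat(ready | safe) = {Crit, Done, Recv, Busy, Init, Store}
E[safe U (ready | safe)]: least fixpoint, start Z0 = Sat((ready | safe)) = {Crit, Done, Recv, Busy, Init, Store}, add states in Sat(safe) with some successor in Z. Already a fixed point.
Sat(E[safe U (ready | safe)]) = {Crit, Done, Recv, Busy, Init, Store}

{Crit, Done, Recv, Busy, Init, Store}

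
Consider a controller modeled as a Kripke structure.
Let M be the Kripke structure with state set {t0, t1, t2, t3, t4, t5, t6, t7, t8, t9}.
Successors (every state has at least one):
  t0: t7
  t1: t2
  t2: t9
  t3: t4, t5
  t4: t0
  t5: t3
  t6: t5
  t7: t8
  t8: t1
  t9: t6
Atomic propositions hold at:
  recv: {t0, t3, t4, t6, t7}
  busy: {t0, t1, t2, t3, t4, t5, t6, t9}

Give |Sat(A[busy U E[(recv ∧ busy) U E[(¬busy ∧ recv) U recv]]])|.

Sat(recv ∧ busy) = {t0, t3, t4, t6}
Sat(¬busy) = {t7, t8}
Sat(¬busy ∧ recv) = {t7}
E[(¬busy ∧ recv) U recv]: least fixpoint, start Z0 = Sat(recv) = {t0, t3, t4, t6, t7}, add states in Sat(¬busy ∧ recv) with some successor in Z. Already a fixed point.
Sat(E[(¬busy ∧ recv) U recv]) = {t0, t3, t4, t6, t7}
E[(recv ∧ busy) U E[(¬busy ∧ recv) U recv]]: least fixpoint, start Z0 = Sat(E[(¬busy ∧ recv) U recv]) = {t0, t3, t4, t6, t7}, add states in Sat(recv ∧ busy) with some successor in Z. Already a fixed point.
Sat(E[(recv ∧ busy) U E[(¬busy ∧ recv) U recv]]) = {t0, t3, t4, t6, t7}
A[busy U E[(recv ∧ busy) U E[(¬busy ∧ recv) U recv]]]: least fixpoint, start Z0 = Sat(E[(recv ∧ busy) U E[(¬busy ∧ recv) U recv]]) = {t0, t3, t4, t6, t7}, add states in Sat(busy) with every successor in Z. Z1 = {t0, t3, t4, t5, t6, t7, t9}; Z2 = {t0, t2, t3, t4, t5, t6, t7, t9}; Z3 = {t0, t1, t2, t3, t4, t5, t6, t7, t9}; fixed.
Sat(A[busy U E[(recv ∧ busy) U E[(¬busy ∧ recv) U recv]]]) = {t0, t1, t2, t3, t4, t5, t6, t7, t9}
|Sat(A[busy U E[(recv ∧ busy) U E[(¬busy ∧ recv) U recv]]])| = |{t0, t1, t2, t3, t4, t5, t6, t7, t9}| = 9.

9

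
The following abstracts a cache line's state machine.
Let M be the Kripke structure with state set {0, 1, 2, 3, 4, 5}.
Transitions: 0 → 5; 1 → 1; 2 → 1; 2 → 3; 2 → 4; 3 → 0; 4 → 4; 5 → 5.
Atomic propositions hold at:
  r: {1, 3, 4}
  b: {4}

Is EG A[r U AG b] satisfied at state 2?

AG b: greatest fixpoint, start Z0 = {4}, keep only states in Sat with every successor in Z. Already a fixed point.
Sat(AG b) = {4}
A[r U AG b]: least fixpoint, start Z0 = Sat(AG b) = {4}, add states in Sat(r) with every successor in Z. Already a fixed point.
Sat(A[r U AG b]) = {4}
EG A[r U AG b]: greatest fixpoint, start Z0 = {4}, keep only states in Sat with some successor in Z. Already a fixed point.
Sat(EG A[r U AG b]) = {4}
2 ∉ Sat(EG A[r U AG b]) = {4}, so the formula does not hold at 2.

No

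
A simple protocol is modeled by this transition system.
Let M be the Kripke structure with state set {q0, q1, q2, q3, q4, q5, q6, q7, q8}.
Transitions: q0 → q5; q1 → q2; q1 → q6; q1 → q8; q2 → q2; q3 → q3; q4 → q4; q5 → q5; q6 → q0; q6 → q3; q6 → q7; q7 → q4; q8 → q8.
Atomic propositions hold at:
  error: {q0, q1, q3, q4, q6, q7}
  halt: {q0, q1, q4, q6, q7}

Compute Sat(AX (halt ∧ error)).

Sat(halt ∧ error) = {q0, q1, q4, q6, q7}
Sat(AX (halt ∧ error)) = {s : every successor in {q0, q1, q4, q6, q7}} = {q4, q7}

{q4, q7}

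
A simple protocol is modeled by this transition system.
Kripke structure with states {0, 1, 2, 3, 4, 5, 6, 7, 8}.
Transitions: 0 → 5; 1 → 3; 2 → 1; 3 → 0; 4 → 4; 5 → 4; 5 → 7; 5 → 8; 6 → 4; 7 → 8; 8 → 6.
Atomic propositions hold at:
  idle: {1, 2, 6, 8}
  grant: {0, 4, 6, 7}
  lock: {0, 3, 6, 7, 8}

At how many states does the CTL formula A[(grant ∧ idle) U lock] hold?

Sat(grant ∧ idle) = {6}
A[(grant ∧ idle) U lock]: least fixpoint, start Z0 = Sat(lock) = {0, 3, 6, 7, 8}, add states in Sat(grant ∧ idle) with every successor in Z. Already a fixed point.
Sat(A[(grant ∧ idle) U lock]) = {0, 3, 6, 7, 8}
|Sat(A[(grant ∧ idle) U lock])| = |{0, 3, 6, 7, 8}| = 5.

5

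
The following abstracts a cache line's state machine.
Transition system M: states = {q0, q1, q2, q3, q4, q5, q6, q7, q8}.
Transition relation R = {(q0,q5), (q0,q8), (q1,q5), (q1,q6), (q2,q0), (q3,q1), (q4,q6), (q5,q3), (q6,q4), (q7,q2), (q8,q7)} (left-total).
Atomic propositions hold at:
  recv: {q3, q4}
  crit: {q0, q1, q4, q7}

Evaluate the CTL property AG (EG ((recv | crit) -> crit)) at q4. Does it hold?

Sat(recv | crit) = {q0, q1, q3, q4, q7}
Sat((recv | crit) -> crit) = {q0, q1, q2, q4, q5, q6, q7, q8}
EG ((recv | crit) -> crit): greatest fixpoint, start Z0 = {q0, q1, q2, q4, q5, q6, q7, q8}, keep only states in Sat with some successor in Z. Z1 = {q0, q1, q2, q4, q6, q7, q8}; fixed.
Sat(EG ((recv | crit) -> crit)) = {q0, q1, q2, q4, q6, q7, q8}
AG (EG ((recv | crit) -> crit)): greatest fixpoint, start Z0 = {q0, q1, q2, q4, q6, q7, q8}, keep only states in Sat with every successor in Z. Z1 = {q2, q4, q6, q7, q8}; Z2 = {q4, q6, q7, q8}; Z3 = {q4, q6, q8}; Z4 = {q4, q6}; fixed.
Sat(AG (EG ((recv | crit) -> crit))) = {q4, q6}
q4 ∈ Sat(AG (EG ((recv | crit) -> crit))) = {q4, q6}, so the formula holds at q4.

Yes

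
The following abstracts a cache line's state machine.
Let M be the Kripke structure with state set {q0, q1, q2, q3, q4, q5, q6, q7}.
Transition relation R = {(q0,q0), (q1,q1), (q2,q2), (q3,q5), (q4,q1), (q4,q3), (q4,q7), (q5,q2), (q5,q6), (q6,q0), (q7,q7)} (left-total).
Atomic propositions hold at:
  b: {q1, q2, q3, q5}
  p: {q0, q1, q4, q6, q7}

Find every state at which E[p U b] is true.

{q1, q2, q3, q4, q5}

E[p U b]: least fixpoint, start Z0 = Sat(b) = {q1, q2, q3, q5}, add states in Sat(p) with some successor in Z. Z1 = {q1, q2, q3, q4, q5}; fixed.
Sat(E[p U b]) = {q1, q2, q3, q4, q5}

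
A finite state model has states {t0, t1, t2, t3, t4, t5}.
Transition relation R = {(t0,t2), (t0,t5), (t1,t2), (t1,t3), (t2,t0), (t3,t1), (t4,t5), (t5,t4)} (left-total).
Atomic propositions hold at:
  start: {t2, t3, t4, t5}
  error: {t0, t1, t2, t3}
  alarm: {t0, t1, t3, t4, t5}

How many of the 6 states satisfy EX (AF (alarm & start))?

4

Sat(alarm & start) = {t3, t4, t5}
AF (alarm & start): least fixpoint, start Z0 = {t3, t4, t5}, add states with every successor in Z. Already a fixed point.
Sat(AF (alarm & start)) = {t3, t4, t5}
Sat(EX (AF (alarm & start))) = {s : some successor in {t3, t4, t5}} = {t0, t1, t4, t5}
|Sat(EX (AF (alarm & start)))| = |{t0, t1, t4, t5}| = 4.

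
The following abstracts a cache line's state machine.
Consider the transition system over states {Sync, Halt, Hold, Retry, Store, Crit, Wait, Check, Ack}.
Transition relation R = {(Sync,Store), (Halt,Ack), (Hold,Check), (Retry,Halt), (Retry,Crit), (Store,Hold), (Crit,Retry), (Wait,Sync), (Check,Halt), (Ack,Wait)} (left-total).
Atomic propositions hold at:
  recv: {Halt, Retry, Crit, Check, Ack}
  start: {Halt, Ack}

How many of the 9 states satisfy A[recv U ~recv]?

7

Sat(~recv) = {Sync, Hold, Store, Wait}
A[recv U ~recv]: least fixpoint, start Z0 = Sat(~recv) = {Sync, Hold, Store, Wait}, add states in Sat(recv) with every successor in Z. Z1 = {Sync, Hold, Store, Wait, Ack}; Z2 = {Sync, Halt, Hold, Store, Wait, Ack}; Z3 = {Sync, Halt, Hold, Store, Wait, Check, Ack}; fixed.
Sat(A[recv U ~recv]) = {Sync, Halt, Hold, Store, Wait, Check, Ack}
|Sat(A[recv U ~recv])| = |{Sync, Halt, Hold, Store, Wait, Check, Ack}| = 7.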